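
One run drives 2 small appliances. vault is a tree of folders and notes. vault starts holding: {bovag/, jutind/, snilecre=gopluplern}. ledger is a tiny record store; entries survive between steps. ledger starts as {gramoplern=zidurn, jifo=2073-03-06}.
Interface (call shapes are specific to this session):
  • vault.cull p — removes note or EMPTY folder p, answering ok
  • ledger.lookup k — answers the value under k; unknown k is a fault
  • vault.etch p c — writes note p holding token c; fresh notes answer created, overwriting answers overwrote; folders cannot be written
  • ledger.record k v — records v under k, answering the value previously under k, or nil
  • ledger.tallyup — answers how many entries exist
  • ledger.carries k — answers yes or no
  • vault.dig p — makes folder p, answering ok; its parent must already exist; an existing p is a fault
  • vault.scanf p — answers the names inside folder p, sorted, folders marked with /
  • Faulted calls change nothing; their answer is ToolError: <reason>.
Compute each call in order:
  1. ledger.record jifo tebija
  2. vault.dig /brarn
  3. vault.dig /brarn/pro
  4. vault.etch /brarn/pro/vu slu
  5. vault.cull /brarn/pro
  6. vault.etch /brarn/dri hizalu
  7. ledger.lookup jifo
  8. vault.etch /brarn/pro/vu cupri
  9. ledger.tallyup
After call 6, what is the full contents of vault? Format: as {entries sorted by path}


Step: ledger.record[k: jifo; v: tebija]
Result: 2073-03-06
Step: vault.dig[p: /brarn]
Result: ok
Step: vault.dig[p: /brarn/pro]
Result: ok
Step: vault.etch[p: /brarn/pro/vu; c: slu]
Result: created
Step: vault.cull[p: /brarn/pro]
Result: ToolError: not empty
Step: vault.etch[p: /brarn/dri; c: hizalu]
Result: created
Step: ledger.lookup[k: jifo]
Result: tebija
Step: vault.etch[p: /brarn/pro/vu; c: cupri]
Result: overwrote
Step: ledger.tallyup[]
Result: 2

Answer: {bovag/, brarn/, brarn/dri=hizalu, brarn/pro/, brarn/pro/vu=slu, jutind/, snilecre=gopluplern}


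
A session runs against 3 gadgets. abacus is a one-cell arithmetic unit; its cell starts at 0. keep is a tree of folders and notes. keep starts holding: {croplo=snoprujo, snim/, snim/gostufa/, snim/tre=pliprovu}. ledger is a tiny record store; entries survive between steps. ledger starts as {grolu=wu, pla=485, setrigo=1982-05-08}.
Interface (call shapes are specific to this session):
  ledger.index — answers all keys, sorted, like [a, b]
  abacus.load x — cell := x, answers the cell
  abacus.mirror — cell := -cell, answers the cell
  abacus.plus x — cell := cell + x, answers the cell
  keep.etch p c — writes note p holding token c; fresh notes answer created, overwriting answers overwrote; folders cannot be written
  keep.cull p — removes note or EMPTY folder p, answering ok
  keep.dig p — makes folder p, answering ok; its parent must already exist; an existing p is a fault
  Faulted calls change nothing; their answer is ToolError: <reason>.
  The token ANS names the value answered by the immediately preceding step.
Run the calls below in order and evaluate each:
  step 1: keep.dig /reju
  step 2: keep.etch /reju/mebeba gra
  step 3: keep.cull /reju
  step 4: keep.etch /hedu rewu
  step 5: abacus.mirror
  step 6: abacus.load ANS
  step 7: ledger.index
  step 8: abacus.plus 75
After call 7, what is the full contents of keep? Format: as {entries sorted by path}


CALL keep.dig[p='/reju']
RET  ok
CALL keep.etch[p='/reju/mebeba'; c='gra']
RET  created
CALL keep.cull[p='/reju']
RET  ToolError: not empty
CALL keep.etch[p='/hedu'; c='rewu']
RET  created
CALL abacus.mirror[]
RET  0
CALL abacus.load[x='ANS']
RET  0
CALL ledger.index[]
RET  [grolu, pla, setrigo]
CALL abacus.plus[x='75']
RET  75

Answer: {croplo=snoprujo, hedu=rewu, reju/, reju/mebeba=gra, snim/, snim/gostufa/, snim/tre=pliprovu}


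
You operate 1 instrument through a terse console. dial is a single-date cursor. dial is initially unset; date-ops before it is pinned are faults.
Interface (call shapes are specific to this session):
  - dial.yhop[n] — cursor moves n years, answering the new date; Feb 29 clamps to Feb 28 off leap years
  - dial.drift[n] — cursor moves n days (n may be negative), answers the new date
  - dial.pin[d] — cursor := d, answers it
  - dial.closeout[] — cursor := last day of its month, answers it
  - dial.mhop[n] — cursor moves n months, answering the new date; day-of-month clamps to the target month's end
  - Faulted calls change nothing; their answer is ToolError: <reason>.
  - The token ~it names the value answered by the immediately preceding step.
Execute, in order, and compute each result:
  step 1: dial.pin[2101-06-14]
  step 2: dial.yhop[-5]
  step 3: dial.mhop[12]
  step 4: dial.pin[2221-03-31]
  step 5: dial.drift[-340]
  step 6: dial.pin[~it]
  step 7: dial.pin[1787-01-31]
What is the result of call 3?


I run dial.pin with d: 2101-06-14, and get 2101-06-14.
Then dial.yhop with n: -5, giving 2096-06-14.
I try dial.mhop with n: 12, yielding 2097-06-14.
I use dial.pin with d: 2221-03-31, and get 2221-03-31.
I call dial.drift with n: -340: 2220-04-25.
Next I call dial.pin with d: ~it, and get 2220-04-25.
I run dial.pin with d: 1787-01-31, → 1787-01-31.

Answer: 2097-06-14


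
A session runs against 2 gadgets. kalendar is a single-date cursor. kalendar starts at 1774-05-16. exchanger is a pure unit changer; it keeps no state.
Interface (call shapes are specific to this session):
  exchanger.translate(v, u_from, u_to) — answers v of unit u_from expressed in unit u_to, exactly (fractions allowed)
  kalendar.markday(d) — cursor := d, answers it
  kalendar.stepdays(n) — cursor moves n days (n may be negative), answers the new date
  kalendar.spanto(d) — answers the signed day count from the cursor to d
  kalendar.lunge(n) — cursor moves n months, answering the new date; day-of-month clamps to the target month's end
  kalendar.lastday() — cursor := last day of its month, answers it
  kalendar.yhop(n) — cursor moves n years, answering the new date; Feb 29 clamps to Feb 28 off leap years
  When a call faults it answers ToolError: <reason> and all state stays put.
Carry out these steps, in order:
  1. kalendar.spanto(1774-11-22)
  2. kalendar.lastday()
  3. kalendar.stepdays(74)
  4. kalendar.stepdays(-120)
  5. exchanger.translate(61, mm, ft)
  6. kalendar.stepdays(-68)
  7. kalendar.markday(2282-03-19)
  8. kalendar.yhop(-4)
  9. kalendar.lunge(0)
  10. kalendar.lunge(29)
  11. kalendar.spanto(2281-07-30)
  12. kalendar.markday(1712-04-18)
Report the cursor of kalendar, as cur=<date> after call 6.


Answer: cur=1774-02-06

Derivation:
Step: kalendar.spanto[1774-11-22]
Result: 190
Step: kalendar.lastday[]
Result: 1774-05-31
Step: kalendar.stepdays[74]
Result: 1774-08-13
Step: kalendar.stepdays[-120]
Result: 1774-04-15
Step: exchanger.translate[61; mm; ft]
Result: 305/1524
Step: kalendar.stepdays[-68]
Result: 1774-02-06
Step: kalendar.markday[2282-03-19]
Result: 2282-03-19
Step: kalendar.yhop[-4]
Result: 2278-03-19
Step: kalendar.lunge[0]
Result: 2278-03-19
Step: kalendar.lunge[29]
Result: 2280-08-19
Step: kalendar.spanto[2281-07-30]
Result: 345
Step: kalendar.markday[1712-04-18]
Result: 1712-04-18


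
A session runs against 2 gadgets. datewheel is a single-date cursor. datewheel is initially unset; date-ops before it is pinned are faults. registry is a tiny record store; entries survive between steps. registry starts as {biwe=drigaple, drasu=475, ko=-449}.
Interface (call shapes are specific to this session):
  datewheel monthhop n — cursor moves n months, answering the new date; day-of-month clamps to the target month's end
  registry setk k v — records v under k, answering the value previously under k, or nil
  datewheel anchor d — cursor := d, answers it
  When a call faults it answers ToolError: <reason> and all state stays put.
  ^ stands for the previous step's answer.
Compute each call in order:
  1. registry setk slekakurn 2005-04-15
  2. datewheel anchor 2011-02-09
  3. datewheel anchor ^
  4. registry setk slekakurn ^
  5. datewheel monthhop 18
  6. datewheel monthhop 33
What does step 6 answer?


Next I call registry setk with k→slekakurn, v→2005-04-15: nil.
Now I run datewheel anchor with d→2011-02-09, giving 2011-02-09.
I try datewheel anchor with d→^, and observe 2011-02-09.
I try registry setk with k→slekakurn, v→^, which returns 2005-04-15.
Now I run datewheel monthhop with n→18, and see 2012-08-09.
I try datewheel monthhop with n→33: 2015-05-09.

Answer: 2015-05-09


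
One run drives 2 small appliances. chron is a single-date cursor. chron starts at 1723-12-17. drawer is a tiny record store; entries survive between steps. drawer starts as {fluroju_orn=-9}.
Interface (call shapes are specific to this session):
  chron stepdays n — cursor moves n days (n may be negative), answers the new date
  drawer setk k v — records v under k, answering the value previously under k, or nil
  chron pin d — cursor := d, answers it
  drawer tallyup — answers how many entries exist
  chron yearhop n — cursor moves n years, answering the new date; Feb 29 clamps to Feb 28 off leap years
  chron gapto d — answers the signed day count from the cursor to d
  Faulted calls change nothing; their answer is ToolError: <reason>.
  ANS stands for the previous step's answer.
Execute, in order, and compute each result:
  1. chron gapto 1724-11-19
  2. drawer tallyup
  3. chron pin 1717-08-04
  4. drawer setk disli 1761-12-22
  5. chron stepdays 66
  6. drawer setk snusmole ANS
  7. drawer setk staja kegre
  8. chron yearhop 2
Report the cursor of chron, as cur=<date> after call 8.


Answer: cur=1719-10-09

Derivation:
-> chron gapto(d: 1724-11-19)
<- 338
-> drawer tallyup()
<- 1
-> chron pin(d: 1717-08-04)
<- 1717-08-04
-> drawer setk(k: disli, v: 1761-12-22)
<- nil
-> chron stepdays(n: 66)
<- 1717-10-09
-> drawer setk(k: snusmole, v: ANS)
<- nil
-> drawer setk(k: staja, v: kegre)
<- nil
-> chron yearhop(n: 2)
<- 1719-10-09


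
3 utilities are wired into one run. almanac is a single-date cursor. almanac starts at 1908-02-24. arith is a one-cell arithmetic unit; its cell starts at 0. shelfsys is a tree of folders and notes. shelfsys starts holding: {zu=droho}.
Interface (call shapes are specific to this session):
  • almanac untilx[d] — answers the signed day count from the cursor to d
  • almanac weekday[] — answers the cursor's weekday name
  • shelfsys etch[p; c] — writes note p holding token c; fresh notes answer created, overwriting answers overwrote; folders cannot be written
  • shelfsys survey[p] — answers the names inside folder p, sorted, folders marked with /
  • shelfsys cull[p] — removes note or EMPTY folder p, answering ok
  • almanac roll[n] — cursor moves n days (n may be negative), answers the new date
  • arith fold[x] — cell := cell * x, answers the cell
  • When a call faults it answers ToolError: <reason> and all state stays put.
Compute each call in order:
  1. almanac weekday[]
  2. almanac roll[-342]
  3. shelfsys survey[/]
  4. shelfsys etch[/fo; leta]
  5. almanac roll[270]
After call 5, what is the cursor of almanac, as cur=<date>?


Calling almanac weekday(), yielding Monday.
Next I call almanac roll with -342, and see 1907-03-19.
I try shelfsys survey with /, and get [zu].
Now I run shelfsys etch with /fo, leta, and observe created.
I call almanac roll with 270, giving 1907-12-14.

Answer: cur=1907-12-14


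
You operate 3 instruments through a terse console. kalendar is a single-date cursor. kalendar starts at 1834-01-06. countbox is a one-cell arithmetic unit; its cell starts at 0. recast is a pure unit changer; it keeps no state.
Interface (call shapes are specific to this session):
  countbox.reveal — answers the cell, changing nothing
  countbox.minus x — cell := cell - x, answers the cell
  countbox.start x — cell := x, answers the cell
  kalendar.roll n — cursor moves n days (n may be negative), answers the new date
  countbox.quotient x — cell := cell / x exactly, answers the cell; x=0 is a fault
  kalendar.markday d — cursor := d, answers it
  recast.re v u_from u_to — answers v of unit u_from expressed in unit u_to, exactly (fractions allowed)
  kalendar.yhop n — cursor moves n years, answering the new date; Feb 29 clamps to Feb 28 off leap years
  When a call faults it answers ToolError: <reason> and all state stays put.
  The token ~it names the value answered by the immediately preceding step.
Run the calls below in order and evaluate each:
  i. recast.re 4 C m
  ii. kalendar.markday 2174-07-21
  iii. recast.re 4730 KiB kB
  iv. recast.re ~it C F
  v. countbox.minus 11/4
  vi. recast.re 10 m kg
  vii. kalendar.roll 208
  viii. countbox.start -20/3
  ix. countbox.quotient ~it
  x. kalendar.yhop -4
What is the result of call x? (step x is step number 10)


Answer: 2171-02-14

Derivation:
I call recast.re using v→4, u_from→C, u_to→m, → ToolError: incompatible units.
I run kalendar.markday using d→2174-07-21, giving 2174-07-21.
I try recast.re using v→4730, u_from→KiB, u_to→kB, yielding 121088/25.
Now I run recast.re using v→~it, u_from→C, u_to→F, which returns 1093792/125.
I invoke countbox.minus using x→11/4: -11/4.
Then recast.re using v→10, u_from→m, u_to→kg: ToolError: incompatible units.
Calling kalendar.roll using n→208, and see 2175-02-14.
I run countbox.start using x→-20/3, which returns -20/3.
Using countbox.quotient using x→~it, which returns 1.
Now I run kalendar.yhop using n→-4, and get 2171-02-14.


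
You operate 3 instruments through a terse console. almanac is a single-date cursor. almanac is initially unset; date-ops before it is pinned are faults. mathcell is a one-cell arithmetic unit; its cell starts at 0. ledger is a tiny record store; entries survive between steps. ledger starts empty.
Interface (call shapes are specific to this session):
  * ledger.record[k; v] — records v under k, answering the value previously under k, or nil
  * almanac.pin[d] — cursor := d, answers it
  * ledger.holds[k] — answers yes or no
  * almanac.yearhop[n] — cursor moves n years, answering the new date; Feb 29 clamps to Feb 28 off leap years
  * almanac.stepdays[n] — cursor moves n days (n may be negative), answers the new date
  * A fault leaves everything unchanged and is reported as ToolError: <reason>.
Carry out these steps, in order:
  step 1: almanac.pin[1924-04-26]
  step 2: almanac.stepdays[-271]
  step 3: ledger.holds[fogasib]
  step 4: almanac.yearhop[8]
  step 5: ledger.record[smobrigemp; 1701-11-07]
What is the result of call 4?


==> almanac.pin(d='1924-04-26')
<== 1924-04-26
==> almanac.stepdays(n='-271')
<== 1923-07-30
==> ledger.holds(k='fogasib')
<== no
==> almanac.yearhop(n='8')
<== 1931-07-30
==> ledger.record(k='smobrigemp', v='1701-11-07')
<== nil

Answer: 1931-07-30


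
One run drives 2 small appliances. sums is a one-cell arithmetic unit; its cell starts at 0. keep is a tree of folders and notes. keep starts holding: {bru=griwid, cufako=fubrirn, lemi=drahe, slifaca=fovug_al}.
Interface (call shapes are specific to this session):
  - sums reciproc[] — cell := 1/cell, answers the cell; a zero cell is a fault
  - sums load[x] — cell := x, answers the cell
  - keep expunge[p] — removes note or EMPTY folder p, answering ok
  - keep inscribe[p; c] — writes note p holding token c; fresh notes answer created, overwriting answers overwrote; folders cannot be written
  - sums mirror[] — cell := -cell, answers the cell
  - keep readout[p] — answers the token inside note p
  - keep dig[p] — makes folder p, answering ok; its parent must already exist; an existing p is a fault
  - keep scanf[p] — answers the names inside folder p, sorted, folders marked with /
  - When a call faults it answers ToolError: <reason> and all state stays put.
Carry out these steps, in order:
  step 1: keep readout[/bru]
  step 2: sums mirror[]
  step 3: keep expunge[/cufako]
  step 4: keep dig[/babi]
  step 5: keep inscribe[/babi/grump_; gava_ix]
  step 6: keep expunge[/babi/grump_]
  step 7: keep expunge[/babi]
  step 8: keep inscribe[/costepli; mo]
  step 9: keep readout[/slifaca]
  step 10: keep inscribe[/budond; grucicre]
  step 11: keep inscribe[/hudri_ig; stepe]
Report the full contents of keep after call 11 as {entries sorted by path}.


==> keep readout(/bru)
<== griwid
==> sums mirror()
<== 0
==> keep expunge(/cufako)
<== ok
==> keep dig(/babi)
<== ok
==> keep inscribe(/babi/grump_, gava_ix)
<== created
==> keep expunge(/babi/grump_)
<== ok
==> keep expunge(/babi)
<== ok
==> keep inscribe(/costepli, mo)
<== created
==> keep readout(/slifaca)
<== fovug_al
==> keep inscribe(/budond, grucicre)
<== created
==> keep inscribe(/hudri_ig, stepe)
<== created

Answer: {bru=griwid, budond=grucicre, costepli=mo, hudri_ig=stepe, lemi=drahe, slifaca=fovug_al}


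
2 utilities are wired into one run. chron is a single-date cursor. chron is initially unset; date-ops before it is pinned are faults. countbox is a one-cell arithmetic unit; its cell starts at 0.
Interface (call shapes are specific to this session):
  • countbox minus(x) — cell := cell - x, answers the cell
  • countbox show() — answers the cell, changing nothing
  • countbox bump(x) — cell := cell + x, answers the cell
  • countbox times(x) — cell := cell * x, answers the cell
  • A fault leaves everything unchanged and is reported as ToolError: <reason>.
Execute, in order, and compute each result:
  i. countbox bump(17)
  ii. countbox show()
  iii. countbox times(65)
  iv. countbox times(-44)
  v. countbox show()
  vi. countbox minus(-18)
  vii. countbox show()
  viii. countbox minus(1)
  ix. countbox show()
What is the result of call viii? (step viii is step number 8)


Answer: -48603

Derivation:
CALL countbox bump[x→17]
RET  17
CALL countbox show[]
RET  17
CALL countbox times[x→65]
RET  1105
CALL countbox times[x→-44]
RET  -48620
CALL countbox show[]
RET  -48620
CALL countbox minus[x→-18]
RET  -48602
CALL countbox show[]
RET  -48602
CALL countbox minus[x→1]
RET  -48603
CALL countbox show[]
RET  -48603


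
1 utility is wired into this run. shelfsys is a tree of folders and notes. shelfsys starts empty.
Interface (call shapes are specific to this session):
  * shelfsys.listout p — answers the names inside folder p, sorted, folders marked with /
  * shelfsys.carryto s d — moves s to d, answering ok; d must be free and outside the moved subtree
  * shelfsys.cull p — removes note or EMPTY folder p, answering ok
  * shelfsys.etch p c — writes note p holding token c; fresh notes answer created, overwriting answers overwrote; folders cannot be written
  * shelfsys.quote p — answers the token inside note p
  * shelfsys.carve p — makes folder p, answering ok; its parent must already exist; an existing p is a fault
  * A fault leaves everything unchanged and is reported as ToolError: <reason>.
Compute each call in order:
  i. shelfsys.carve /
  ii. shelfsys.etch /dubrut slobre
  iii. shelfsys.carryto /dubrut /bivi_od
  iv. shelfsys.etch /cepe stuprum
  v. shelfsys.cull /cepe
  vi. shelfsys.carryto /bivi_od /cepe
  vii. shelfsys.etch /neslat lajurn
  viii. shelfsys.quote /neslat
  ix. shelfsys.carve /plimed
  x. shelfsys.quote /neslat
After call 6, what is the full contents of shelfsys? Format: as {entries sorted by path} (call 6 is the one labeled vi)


Answer: {cepe=slobre}

Derivation:
Now I run shelfsys.carve(p=/), and observe ToolError: exists.
Now I run shelfsys.etch(p=/dubrut, c=slobre): created.
Using shelfsys.carryto(s=/dubrut, d=/bivi_od), and observe ok.
I use shelfsys.etch(p=/cepe, c=stuprum), yielding created.
Invoking shelfsys.cull(p=/cepe), and see ok.
I run shelfsys.carryto(s=/bivi_od, d=/cepe): ok.
Invoking shelfsys.etch(p=/neslat, c=lajurn), → created.
I try shelfsys.quote(p=/neslat), and get lajurn.
I use shelfsys.carve(p=/plimed): ok.
Using shelfsys.quote(p=/neslat), and see lajurn.


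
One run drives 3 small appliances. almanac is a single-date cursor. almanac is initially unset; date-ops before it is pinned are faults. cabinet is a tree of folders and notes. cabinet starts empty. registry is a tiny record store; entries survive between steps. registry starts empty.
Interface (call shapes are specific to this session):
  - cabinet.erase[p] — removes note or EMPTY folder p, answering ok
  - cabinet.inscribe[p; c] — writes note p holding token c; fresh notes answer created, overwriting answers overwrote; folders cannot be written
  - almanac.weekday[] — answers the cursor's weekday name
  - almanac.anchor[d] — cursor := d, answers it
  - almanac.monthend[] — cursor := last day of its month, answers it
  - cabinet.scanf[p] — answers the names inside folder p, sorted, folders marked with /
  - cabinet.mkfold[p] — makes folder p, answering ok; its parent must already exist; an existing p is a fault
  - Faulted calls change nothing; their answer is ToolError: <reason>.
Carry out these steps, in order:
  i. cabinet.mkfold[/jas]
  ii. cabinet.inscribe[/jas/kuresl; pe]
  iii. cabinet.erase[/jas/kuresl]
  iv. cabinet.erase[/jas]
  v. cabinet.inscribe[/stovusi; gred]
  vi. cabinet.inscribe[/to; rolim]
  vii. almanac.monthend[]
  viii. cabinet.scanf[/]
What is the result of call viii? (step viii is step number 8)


==> cabinet.mkfold(p=/jas)
<== ok
==> cabinet.inscribe(p=/jas/kuresl, c=pe)
<== created
==> cabinet.erase(p=/jas/kuresl)
<== ok
==> cabinet.erase(p=/jas)
<== ok
==> cabinet.inscribe(p=/stovusi, c=gred)
<== created
==> cabinet.inscribe(p=/to, c=rolim)
<== created
==> almanac.monthend()
<== ToolError: no date set
==> cabinet.scanf(p=/)
<== [stovusi, to]

Answer: [stovusi, to]


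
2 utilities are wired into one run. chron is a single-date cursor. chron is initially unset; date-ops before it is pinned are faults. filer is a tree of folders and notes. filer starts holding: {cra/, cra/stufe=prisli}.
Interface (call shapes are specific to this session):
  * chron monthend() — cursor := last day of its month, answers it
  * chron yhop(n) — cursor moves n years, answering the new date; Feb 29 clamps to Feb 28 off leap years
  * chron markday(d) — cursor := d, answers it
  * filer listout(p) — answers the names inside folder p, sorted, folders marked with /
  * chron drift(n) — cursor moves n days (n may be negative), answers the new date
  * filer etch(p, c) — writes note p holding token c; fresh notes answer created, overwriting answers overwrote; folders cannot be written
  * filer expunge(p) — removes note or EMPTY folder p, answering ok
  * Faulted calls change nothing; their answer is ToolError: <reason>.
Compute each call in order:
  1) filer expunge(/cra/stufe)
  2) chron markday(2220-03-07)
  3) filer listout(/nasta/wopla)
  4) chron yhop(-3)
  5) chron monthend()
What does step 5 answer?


Invoking filer expunge passing p='/cra/stufe', and get ok.
Then chron markday passing d='2220-03-07', and observe 2220-03-07.
Using filer listout passing p='/nasta/wopla', — result: ToolError: not found.
Calling chron yhop passing n='-3', giving 2217-03-07.
I use chron monthend(), which returns 2217-03-31.

Answer: 2217-03-31


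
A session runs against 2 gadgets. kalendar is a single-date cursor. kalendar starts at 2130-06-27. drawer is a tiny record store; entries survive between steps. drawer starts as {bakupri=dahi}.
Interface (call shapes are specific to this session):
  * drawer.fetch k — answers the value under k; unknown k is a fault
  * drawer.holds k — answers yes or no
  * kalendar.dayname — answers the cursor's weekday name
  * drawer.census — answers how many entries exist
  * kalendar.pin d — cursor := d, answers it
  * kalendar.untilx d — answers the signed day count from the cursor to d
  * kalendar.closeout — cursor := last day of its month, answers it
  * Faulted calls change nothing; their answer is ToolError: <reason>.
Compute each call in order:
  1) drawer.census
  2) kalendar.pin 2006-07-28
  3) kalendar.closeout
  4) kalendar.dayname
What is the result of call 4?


Do: census[]
See: 1
Do: pin[d→2006-07-28]
See: 2006-07-28
Do: closeout[]
See: 2006-07-31
Do: dayname[]
See: Monday

Answer: Monday


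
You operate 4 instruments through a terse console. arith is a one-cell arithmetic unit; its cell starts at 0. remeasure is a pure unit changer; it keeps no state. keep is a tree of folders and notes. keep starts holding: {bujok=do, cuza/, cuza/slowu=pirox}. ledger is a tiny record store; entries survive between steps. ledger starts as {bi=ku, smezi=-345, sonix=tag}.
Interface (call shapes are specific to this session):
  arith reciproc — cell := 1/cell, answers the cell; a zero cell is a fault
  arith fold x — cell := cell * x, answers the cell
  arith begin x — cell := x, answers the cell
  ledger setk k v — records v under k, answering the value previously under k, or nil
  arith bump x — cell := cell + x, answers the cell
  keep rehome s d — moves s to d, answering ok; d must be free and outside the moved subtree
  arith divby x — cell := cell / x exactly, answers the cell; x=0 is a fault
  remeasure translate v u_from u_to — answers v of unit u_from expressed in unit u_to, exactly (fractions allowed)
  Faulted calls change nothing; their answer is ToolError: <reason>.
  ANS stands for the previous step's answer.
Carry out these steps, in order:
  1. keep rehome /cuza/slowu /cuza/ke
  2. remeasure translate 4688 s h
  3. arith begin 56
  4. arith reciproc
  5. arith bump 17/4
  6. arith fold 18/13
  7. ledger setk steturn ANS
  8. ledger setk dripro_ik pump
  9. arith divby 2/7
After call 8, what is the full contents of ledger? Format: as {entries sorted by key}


Answer: {bi=ku, dripro_ik=pump, smezi=-345, sonix=tag, steturn=2151/364}

Derivation:
→ keep rehome(s='/cuza/slowu', d='/cuza/ke')
← ok
→ remeasure translate(v='4688', u_from='s', u_to='h')
← 293/225
→ arith begin(x='56')
← 56
→ arith reciproc()
← 1/56
→ arith bump(x='17/4')
← 239/56
→ arith fold(x='18/13')
← 2151/364
→ ledger setk(k='steturn', v='ANS')
← nil
→ ledger setk(k='dripro_ik', v='pump')
← nil
→ arith divby(x='2/7')
← 2151/104


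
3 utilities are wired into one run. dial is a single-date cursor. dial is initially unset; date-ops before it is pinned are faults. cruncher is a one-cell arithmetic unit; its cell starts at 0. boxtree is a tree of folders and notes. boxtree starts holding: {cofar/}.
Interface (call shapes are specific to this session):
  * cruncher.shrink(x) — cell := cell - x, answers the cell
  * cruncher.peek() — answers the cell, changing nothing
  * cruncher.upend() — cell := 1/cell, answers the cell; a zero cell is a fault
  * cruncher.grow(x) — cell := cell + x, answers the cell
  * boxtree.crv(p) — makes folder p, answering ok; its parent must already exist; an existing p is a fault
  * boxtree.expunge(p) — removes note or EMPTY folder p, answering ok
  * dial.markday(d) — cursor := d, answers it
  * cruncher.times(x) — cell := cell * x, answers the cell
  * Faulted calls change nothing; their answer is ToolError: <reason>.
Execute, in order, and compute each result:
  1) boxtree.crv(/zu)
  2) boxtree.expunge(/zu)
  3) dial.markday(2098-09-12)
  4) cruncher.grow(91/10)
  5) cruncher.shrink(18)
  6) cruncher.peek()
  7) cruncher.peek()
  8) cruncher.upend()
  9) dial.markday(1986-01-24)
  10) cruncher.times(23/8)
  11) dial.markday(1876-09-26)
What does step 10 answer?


Answer: -115/356

Derivation:
Do: boxtree.crv[p: /zu]
See: ok
Do: boxtree.expunge[p: /zu]
See: ok
Do: dial.markday[d: 2098-09-12]
See: 2098-09-12
Do: cruncher.grow[x: 91/10]
See: 91/10
Do: cruncher.shrink[x: 18]
See: -89/10
Do: cruncher.peek[]
See: -89/10
Do: cruncher.peek[]
See: -89/10
Do: cruncher.upend[]
See: -10/89
Do: dial.markday[d: 1986-01-24]
See: 1986-01-24
Do: cruncher.times[x: 23/8]
See: -115/356
Do: dial.markday[d: 1876-09-26]
See: 1876-09-26


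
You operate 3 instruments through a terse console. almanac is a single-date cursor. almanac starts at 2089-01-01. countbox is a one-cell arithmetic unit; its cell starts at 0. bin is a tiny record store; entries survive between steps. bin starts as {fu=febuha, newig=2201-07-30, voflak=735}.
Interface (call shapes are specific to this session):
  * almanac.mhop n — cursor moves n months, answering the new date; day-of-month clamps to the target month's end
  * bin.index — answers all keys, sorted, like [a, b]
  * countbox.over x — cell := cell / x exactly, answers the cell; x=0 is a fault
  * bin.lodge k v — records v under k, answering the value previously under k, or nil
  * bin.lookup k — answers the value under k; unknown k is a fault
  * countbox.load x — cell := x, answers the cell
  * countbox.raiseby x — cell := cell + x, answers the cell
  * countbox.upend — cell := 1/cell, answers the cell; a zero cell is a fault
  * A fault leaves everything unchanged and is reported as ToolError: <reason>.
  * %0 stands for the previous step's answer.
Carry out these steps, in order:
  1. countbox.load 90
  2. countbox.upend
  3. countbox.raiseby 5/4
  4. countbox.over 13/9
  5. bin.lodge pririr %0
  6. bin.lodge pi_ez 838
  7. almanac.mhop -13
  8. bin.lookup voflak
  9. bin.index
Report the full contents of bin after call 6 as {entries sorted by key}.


> load x=90
  90
> upend
  1/90
> raiseby x=5/4
  227/180
> over x=13/9
  227/260
> lodge k=pririr v=%0
  nil
> lodge k=pi_ez v=838
  nil
> mhop n=-13
  2087-12-01
> lookup k=voflak
  735
> index
  [fu, newig, pi_ez, pririr, voflak]

Answer: {fu=febuha, newig=2201-07-30, pi_ez=838, pririr=227/260, voflak=735}


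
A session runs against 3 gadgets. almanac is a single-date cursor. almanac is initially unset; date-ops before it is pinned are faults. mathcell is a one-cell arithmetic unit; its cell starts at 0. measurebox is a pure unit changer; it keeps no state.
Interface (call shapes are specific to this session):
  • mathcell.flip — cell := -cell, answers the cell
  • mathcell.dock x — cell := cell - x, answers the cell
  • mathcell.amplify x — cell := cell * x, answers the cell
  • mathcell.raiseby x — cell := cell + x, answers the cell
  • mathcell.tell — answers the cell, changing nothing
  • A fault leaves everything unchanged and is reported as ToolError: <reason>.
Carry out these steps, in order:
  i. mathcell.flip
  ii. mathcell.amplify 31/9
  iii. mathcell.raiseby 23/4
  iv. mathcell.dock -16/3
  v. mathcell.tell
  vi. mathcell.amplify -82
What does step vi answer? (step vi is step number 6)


Answer: -5453/6

Derivation:
> mathcell.flip
:: 0
> mathcell.amplify 31/9
:: 0
> mathcell.raiseby 23/4
:: 23/4
> mathcell.dock -16/3
:: 133/12
> mathcell.tell
:: 133/12
> mathcell.amplify -82
:: -5453/6


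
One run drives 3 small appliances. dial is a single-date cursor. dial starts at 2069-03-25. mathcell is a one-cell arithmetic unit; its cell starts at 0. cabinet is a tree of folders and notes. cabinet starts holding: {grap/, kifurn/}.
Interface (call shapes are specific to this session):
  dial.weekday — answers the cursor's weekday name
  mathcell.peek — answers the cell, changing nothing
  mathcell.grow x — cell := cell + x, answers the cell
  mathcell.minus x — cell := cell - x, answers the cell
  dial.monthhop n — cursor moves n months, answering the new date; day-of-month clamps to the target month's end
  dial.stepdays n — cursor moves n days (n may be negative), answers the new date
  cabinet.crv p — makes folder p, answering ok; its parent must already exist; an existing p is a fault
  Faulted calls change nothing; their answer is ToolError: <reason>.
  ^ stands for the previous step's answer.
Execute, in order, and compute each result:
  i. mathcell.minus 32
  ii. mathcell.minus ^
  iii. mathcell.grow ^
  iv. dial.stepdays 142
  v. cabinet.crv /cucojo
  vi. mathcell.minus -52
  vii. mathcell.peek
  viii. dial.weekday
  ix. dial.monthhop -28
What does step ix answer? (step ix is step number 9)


Answer: 2067-04-14

Derivation:
·→ mathcell.minus(x: 32)
·← -32
·→ mathcell.minus(x: ^)
·← 0
·→ mathcell.grow(x: ^)
·← 0
·→ dial.stepdays(n: 142)
·← 2069-08-14
·→ cabinet.crv(p: /cucojo)
·← ok
·→ mathcell.minus(x: -52)
·← 52
·→ mathcell.peek()
·← 52
·→ dial.weekday()
·← Wednesday
·→ dial.monthhop(n: -28)
·← 2067-04-14


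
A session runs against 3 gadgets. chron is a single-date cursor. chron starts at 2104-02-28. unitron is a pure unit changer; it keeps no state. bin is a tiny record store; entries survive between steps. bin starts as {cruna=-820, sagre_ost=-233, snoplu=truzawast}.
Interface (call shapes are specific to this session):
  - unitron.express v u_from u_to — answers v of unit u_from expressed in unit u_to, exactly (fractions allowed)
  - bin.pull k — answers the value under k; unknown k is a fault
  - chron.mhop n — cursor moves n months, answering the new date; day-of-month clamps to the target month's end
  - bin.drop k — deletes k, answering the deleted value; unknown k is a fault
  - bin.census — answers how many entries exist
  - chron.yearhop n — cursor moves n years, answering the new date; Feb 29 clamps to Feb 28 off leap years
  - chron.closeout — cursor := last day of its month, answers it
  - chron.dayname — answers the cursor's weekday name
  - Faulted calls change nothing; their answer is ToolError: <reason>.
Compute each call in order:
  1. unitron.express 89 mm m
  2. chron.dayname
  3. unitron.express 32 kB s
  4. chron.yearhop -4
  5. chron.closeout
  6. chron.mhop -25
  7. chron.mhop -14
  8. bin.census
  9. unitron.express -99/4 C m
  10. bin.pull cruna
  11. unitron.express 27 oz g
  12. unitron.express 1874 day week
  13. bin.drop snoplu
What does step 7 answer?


Answer: 2096-11-28

Derivation:
Act: unitron.express[v: 89; u_from: mm; u_to: m]
Obs: 89/1000
Act: chron.dayname[]
Obs: Thursday
Act: unitron.express[v: 32; u_from: kB; u_to: s]
Obs: ToolError: incompatible units
Act: chron.yearhop[n: -4]
Obs: 2100-02-28
Act: chron.closeout[]
Obs: 2100-02-28
Act: chron.mhop[n: -25]
Obs: 2098-01-28
Act: chron.mhop[n: -14]
Obs: 2096-11-28
Act: bin.census[]
Obs: 3
Act: unitron.express[v: -99/4; u_from: C; u_to: m]
Obs: ToolError: incompatible units
Act: bin.pull[k: cruna]
Obs: -820
Act: unitron.express[v: 27; u_from: oz; u_to: g]
Obs: 1224699399/1600000
Act: unitron.express[v: 1874; u_from: day; u_to: week]
Obs: 1874/7
Act: bin.drop[k: snoplu]
Obs: truzawast


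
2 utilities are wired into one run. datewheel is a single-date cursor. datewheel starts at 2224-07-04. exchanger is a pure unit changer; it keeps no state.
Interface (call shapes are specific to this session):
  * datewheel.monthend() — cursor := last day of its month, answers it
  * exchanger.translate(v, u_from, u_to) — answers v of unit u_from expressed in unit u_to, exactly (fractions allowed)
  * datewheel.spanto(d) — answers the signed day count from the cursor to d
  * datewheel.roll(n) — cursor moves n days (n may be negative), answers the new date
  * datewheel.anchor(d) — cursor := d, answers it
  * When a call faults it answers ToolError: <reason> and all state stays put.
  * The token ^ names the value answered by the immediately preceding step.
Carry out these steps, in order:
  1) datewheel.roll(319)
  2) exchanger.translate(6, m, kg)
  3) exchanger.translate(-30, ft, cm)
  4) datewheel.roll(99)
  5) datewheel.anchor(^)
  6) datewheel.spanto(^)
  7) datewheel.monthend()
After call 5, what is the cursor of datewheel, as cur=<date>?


Calling roll with n=319, yielding 2225-05-19.
Using translate with v=6, u_from=m, u_to=kg: ToolError: incompatible units.
Invoking translate with v=-30, u_from=ft, u_to=cm, — result: -4572/5.
Next I call roll with n=99, and get 2225-08-26.
Calling anchor with d=^, yielding 2225-08-26.
I invoke spanto with d=^, giving 0.
I use monthend(), and see 2225-08-31.

Answer: cur=2225-08-26


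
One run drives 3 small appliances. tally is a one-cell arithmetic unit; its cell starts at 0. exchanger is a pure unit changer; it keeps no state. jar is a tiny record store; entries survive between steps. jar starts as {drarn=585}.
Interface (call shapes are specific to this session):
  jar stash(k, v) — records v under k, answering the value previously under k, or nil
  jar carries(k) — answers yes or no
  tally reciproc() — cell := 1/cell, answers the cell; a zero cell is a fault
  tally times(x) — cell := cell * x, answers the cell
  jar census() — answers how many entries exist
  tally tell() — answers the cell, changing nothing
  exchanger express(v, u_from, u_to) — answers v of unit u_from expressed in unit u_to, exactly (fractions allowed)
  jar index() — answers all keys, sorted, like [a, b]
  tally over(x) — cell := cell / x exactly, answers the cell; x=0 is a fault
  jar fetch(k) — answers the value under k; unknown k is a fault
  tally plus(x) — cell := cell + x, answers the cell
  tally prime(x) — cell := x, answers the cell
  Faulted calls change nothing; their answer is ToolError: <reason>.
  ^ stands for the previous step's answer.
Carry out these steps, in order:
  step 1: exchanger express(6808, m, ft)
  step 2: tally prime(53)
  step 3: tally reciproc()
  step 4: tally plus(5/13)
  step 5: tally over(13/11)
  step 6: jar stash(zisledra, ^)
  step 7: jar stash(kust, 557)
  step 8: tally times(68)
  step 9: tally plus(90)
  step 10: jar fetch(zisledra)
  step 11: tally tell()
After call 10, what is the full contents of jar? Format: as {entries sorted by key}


% 1. exchanger express(6808, m, ft) -> 8510000/381
% 2. tally prime(53) -> 53
% 3. tally reciproc() -> 1/53
% 4. tally plus(5/13) -> 278/689
% 5. tally over(13/11) -> 3058/8957
% 6. jar stash(zisledra, ^) -> nil
% 7. jar stash(kust, 557) -> nil
% 8. tally times(68) -> 207944/8957
% 9. tally plus(90) -> 1014074/8957
% 10. jar fetch(zisledra) -> 3058/8957
% 11. tally tell() -> 1014074/8957

Answer: {drarn=585, kust=557, zisledra=3058/8957}


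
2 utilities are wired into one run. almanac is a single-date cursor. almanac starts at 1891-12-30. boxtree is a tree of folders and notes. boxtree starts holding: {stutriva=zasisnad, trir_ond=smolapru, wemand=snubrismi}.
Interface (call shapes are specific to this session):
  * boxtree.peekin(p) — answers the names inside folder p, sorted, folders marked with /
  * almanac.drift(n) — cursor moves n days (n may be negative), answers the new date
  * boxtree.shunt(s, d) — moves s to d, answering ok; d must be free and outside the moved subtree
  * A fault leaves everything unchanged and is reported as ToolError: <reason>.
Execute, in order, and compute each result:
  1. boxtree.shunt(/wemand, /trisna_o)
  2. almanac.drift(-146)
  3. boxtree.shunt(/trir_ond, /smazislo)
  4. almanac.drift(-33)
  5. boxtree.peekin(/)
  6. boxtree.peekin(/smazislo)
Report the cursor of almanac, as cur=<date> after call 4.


Answer: cur=1891-07-04

Derivation:
I try boxtree.shunt on s: /wemand, d: /trisna_o, and get ok.
Now I run almanac.drift on n: -146, and see 1891-08-06.
Invoking boxtree.shunt on s: /trir_ond, d: /smazislo, giving ok.
Invoking almanac.drift on n: -33, and see 1891-07-04.
I run boxtree.peekin on p: /, and observe [smazislo, stutriva, trisna_o].
Calling boxtree.peekin on p: /smazislo, → ToolError: not a directory.


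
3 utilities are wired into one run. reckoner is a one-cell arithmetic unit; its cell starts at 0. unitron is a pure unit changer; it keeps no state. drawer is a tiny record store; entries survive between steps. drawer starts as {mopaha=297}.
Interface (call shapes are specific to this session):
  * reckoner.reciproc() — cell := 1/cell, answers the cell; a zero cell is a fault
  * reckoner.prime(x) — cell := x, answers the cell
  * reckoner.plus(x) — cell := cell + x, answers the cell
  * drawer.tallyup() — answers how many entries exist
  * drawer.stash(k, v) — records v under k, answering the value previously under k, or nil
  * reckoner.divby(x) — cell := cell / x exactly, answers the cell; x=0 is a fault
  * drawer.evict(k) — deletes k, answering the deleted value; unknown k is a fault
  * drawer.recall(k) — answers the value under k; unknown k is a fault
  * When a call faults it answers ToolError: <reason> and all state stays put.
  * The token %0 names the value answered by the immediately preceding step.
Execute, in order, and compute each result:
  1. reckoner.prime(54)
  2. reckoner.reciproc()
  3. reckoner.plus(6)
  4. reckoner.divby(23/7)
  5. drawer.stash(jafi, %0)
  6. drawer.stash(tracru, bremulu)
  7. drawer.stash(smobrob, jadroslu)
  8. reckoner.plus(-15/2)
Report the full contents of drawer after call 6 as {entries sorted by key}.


Using reckoner.prime using x: 54, giving 54.
I invoke reckoner.reciproc(), and get 1/54.
Then reckoner.plus using x: 6, which returns 325/54.
I call reckoner.divby using x: 23/7, — result: 2275/1242.
Now I run drawer.stash using k: jafi, v: %0, yielding nil.
Invoking drawer.stash using k: tracru, v: bremulu, which returns nil.
I invoke drawer.stash using k: smobrob, v: jadroslu, and observe nil.
I use reckoner.plus using x: -15/2, and see -3520/621.

Answer: {jafi=2275/1242, mopaha=297, tracru=bremulu}
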